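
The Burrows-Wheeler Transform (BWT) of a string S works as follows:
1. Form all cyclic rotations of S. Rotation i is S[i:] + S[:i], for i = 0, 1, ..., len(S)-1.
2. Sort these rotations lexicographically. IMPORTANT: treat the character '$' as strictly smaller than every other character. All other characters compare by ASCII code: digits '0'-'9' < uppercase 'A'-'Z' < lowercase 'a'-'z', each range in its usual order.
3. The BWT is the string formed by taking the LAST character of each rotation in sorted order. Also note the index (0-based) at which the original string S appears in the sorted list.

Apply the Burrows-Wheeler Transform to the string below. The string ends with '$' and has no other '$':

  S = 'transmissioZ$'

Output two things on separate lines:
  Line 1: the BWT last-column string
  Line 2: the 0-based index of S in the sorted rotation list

Answer: Zorsmsaitsni$
12

Derivation:
All 13 rotations (rotation i = S[i:]+S[:i]):
  rot[0] = transmissioZ$
  rot[1] = ransmissioZ$t
  rot[2] = ansmissioZ$tr
  rot[3] = nsmissioZ$tra
  rot[4] = smissioZ$tran
  rot[5] = missioZ$trans
  rot[6] = issioZ$transm
  rot[7] = ssioZ$transmi
  rot[8] = sioZ$transmis
  rot[9] = ioZ$transmiss
  rot[10] = oZ$transmissi
  rot[11] = Z$transmissio
  rot[12] = $transmissioZ
Sorted (with $ < everything):
  sorted[0] = $transmissioZ  (last char: 'Z')
  sorted[1] = Z$transmissio  (last char: 'o')
  sorted[2] = ansmissioZ$tr  (last char: 'r')
  sorted[3] = ioZ$transmiss  (last char: 's')
  sorted[4] = issioZ$transm  (last char: 'm')
  sorted[5] = missioZ$trans  (last char: 's')
  sorted[6] = nsmissioZ$tra  (last char: 'a')
  sorted[7] = oZ$transmissi  (last char: 'i')
  sorted[8] = ransmissioZ$t  (last char: 't')
  sorted[9] = sioZ$transmis  (last char: 's')
  sorted[10] = smissioZ$tran  (last char: 'n')
  sorted[11] = ssioZ$transmi  (last char: 'i')
  sorted[12] = transmissioZ$  (last char: '$')
Last column: Zorsmsaitsni$
Original string S is at sorted index 12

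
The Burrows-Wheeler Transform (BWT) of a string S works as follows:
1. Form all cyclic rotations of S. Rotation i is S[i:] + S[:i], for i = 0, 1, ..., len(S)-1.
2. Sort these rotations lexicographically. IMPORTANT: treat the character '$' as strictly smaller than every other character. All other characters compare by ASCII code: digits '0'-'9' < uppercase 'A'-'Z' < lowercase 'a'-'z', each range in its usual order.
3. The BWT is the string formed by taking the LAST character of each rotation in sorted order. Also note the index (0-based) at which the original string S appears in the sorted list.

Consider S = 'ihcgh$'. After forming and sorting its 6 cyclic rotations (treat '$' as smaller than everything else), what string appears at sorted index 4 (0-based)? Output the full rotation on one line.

All 6 rotations (rotation i = S[i:]+S[:i]):
  rot[0] = ihcgh$
  rot[1] = hcgh$i
  rot[2] = cgh$ih
  rot[3] = gh$ihc
  rot[4] = h$ihcg
  rot[5] = $ihcgh
Sorted (with $ < everything):
  sorted[0] = $ihcgh
  sorted[1] = cgh$ih
  sorted[2] = gh$ihc
  sorted[3] = h$ihcg
  sorted[4] = hcgh$i
  sorted[5] = ihcgh$
sorted[4] = hcgh$i

Answer: hcgh$i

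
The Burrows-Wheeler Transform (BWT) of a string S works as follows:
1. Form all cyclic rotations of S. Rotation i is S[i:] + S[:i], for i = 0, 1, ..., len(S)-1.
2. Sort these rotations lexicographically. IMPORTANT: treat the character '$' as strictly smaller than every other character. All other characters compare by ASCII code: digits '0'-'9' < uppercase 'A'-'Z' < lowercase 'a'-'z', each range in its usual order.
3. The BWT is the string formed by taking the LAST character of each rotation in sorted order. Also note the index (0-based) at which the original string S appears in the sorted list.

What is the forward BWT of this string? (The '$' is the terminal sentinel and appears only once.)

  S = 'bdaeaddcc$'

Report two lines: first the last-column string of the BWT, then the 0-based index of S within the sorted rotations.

All 10 rotations (rotation i = S[i:]+S[:i]):
  rot[0] = bdaeaddcc$
  rot[1] = daeaddcc$b
  rot[2] = aeaddcc$bd
  rot[3] = eaddcc$bda
  rot[4] = addcc$bdae
  rot[5] = ddcc$bdaea
  rot[6] = dcc$bdaead
  rot[7] = cc$bdaeadd
  rot[8] = c$bdaeaddc
  rot[9] = $bdaeaddcc
Sorted (with $ < everything):
  sorted[0] = $bdaeaddcc  (last char: 'c')
  sorted[1] = addcc$bdae  (last char: 'e')
  sorted[2] = aeaddcc$bd  (last char: 'd')
  sorted[3] = bdaeaddcc$  (last char: '$')
  sorted[4] = c$bdaeaddc  (last char: 'c')
  sorted[5] = cc$bdaeadd  (last char: 'd')
  sorted[6] = daeaddcc$b  (last char: 'b')
  sorted[7] = dcc$bdaead  (last char: 'd')
  sorted[8] = ddcc$bdaea  (last char: 'a')
  sorted[9] = eaddcc$bda  (last char: 'a')
Last column: ced$cdbdaa
Original string S is at sorted index 3

Answer: ced$cdbdaa
3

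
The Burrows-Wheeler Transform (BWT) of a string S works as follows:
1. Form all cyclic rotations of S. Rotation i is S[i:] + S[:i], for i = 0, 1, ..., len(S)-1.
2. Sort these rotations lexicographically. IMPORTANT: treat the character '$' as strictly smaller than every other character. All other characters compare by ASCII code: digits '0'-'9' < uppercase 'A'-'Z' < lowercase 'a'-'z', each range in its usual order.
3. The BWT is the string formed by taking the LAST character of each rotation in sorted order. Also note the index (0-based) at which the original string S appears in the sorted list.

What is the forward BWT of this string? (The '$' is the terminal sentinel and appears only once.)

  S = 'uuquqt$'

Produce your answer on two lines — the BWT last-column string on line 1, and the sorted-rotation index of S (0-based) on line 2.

All 7 rotations (rotation i = S[i:]+S[:i]):
  rot[0] = uuquqt$
  rot[1] = uquqt$u
  rot[2] = quqt$uu
  rot[3] = uqt$uuq
  rot[4] = qt$uuqu
  rot[5] = t$uuquq
  rot[6] = $uuquqt
Sorted (with $ < everything):
  sorted[0] = $uuquqt  (last char: 't')
  sorted[1] = qt$uuqu  (last char: 'u')
  sorted[2] = quqt$uu  (last char: 'u')
  sorted[3] = t$uuquq  (last char: 'q')
  sorted[4] = uqt$uuq  (last char: 'q')
  sorted[5] = uquqt$u  (last char: 'u')
  sorted[6] = uuquqt$  (last char: '$')
Last column: tuuqqu$
Original string S is at sorted index 6

Answer: tuuqqu$
6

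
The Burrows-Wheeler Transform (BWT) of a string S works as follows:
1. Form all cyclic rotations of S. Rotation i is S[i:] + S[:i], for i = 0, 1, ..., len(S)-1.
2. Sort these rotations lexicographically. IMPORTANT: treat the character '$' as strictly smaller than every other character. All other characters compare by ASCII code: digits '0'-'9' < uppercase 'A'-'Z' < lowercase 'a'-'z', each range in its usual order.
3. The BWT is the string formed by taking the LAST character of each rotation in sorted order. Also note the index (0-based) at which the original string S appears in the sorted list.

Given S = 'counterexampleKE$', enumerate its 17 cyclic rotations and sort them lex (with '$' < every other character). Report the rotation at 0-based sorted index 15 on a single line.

Answer: unterexampleKE$co

Derivation:
All 17 rotations (rotation i = S[i:]+S[:i]):
  rot[0] = counterexampleKE$
  rot[1] = ounterexampleKE$c
  rot[2] = unterexampleKE$co
  rot[3] = nterexampleKE$cou
  rot[4] = terexampleKE$coun
  rot[5] = erexampleKE$count
  rot[6] = rexampleKE$counte
  rot[7] = exampleKE$counter
  rot[8] = xampleKE$countere
  rot[9] = ampleKE$counterex
  rot[10] = mpleKE$counterexa
  rot[11] = pleKE$counterexam
  rot[12] = leKE$counterexamp
  rot[13] = eKE$counterexampl
  rot[14] = KE$counterexample
  rot[15] = E$counterexampleK
  rot[16] = $counterexampleKE
Sorted (with $ < everything):
  sorted[0] = $counterexampleKE
  sorted[1] = E$counterexampleK
  sorted[2] = KE$counterexample
  sorted[3] = ampleKE$counterex
  sorted[4] = counterexampleKE$
  sorted[5] = eKE$counterexampl
  sorted[6] = erexampleKE$count
  sorted[7] = exampleKE$counter
  sorted[8] = leKE$counterexamp
  sorted[9] = mpleKE$counterexa
  sorted[10] = nterexampleKE$cou
  sorted[11] = ounterexampleKE$c
  sorted[12] = pleKE$counterexam
  sorted[13] = rexampleKE$counte
  sorted[14] = terexampleKE$coun
  sorted[15] = unterexampleKE$co
  sorted[16] = xampleKE$countere
sorted[15] = unterexampleKE$co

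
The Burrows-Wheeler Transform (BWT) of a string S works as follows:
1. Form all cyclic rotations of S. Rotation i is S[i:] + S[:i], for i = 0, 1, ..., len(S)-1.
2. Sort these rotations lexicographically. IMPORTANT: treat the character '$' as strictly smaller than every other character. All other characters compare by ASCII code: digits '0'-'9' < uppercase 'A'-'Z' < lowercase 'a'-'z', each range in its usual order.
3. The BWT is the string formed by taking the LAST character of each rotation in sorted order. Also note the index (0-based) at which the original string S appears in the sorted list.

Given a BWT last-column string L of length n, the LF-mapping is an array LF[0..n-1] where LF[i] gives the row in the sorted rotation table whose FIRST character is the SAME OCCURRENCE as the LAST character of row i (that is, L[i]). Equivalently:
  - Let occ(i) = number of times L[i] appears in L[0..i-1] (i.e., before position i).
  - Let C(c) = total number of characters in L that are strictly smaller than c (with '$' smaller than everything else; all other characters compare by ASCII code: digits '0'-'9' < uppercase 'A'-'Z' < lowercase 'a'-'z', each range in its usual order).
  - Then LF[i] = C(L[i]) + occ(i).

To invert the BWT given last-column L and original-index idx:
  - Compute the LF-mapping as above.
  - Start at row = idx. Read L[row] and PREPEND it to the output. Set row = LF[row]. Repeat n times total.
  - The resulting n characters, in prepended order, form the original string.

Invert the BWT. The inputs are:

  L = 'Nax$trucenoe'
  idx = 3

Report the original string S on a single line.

LF mapping: 1 2 11 0 9 8 10 3 4 6 7 5
Walk LF starting at row 3, prepending L[row]:
  step 1: row=3, L[3]='$', prepend. Next row=LF[3]=0
  step 2: row=0, L[0]='N', prepend. Next row=LF[0]=1
  step 3: row=1, L[1]='a', prepend. Next row=LF[1]=2
  step 4: row=2, L[2]='x', prepend. Next row=LF[2]=11
  step 5: row=11, L[11]='e', prepend. Next row=LF[11]=5
  step 6: row=5, L[5]='r', prepend. Next row=LF[5]=8
  step 7: row=8, L[8]='e', prepend. Next row=LF[8]=4
  step 8: row=4, L[4]='t', prepend. Next row=LF[4]=9
  step 9: row=9, L[9]='n', prepend. Next row=LF[9]=6
  step 10: row=6, L[6]='u', prepend. Next row=LF[6]=10
  step 11: row=10, L[10]='o', prepend. Next row=LF[10]=7
  step 12: row=7, L[7]='c', prepend. Next row=LF[7]=3
Reversed output: counterexaN$

Answer: counterexaN$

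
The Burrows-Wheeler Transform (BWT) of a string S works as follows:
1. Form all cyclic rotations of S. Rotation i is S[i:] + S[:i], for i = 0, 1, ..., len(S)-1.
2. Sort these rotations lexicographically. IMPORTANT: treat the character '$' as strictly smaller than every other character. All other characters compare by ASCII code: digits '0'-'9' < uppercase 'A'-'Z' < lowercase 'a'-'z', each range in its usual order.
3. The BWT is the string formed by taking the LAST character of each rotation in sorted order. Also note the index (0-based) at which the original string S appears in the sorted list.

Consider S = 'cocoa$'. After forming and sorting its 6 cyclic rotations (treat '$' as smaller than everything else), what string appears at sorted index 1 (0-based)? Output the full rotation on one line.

Answer: a$coco

Derivation:
All 6 rotations (rotation i = S[i:]+S[:i]):
  rot[0] = cocoa$
  rot[1] = ocoa$c
  rot[2] = coa$co
  rot[3] = oa$coc
  rot[4] = a$coco
  rot[5] = $cocoa
Sorted (with $ < everything):
  sorted[0] = $cocoa
  sorted[1] = a$coco
  sorted[2] = coa$co
  sorted[3] = cocoa$
  sorted[4] = oa$coc
  sorted[5] = ocoa$c
sorted[1] = a$coco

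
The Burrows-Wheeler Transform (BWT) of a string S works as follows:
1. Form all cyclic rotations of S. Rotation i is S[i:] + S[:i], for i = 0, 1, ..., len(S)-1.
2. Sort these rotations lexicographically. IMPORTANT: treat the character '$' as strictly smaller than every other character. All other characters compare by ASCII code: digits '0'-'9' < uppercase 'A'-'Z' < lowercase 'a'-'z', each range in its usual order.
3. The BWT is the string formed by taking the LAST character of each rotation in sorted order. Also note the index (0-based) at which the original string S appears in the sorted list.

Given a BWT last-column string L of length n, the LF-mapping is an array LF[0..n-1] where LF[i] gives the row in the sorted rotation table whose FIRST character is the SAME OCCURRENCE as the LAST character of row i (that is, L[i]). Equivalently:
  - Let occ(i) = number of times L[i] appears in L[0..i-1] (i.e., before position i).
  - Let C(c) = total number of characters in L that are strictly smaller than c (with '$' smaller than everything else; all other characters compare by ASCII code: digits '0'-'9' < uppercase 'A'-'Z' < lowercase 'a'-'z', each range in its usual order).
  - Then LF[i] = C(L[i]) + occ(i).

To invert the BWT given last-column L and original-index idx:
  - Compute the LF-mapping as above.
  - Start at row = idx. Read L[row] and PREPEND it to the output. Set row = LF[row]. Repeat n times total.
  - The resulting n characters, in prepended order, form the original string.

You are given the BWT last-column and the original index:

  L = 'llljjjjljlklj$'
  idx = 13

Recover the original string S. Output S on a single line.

Answer: llkljjjlljjjl$

Derivation:
LF mapping: 8 9 10 1 2 3 4 11 5 12 7 13 6 0
Walk LF starting at row 13, prepending L[row]:
  step 1: row=13, L[13]='$', prepend. Next row=LF[13]=0
  step 2: row=0, L[0]='l', prepend. Next row=LF[0]=8
  step 3: row=8, L[8]='j', prepend. Next row=LF[8]=5
  step 4: row=5, L[5]='j', prepend. Next row=LF[5]=3
  step 5: row=3, L[3]='j', prepend. Next row=LF[3]=1
  step 6: row=1, L[1]='l', prepend. Next row=LF[1]=9
  step 7: row=9, L[9]='l', prepend. Next row=LF[9]=12
  step 8: row=12, L[12]='j', prepend. Next row=LF[12]=6
  step 9: row=6, L[6]='j', prepend. Next row=LF[6]=4
  step 10: row=4, L[4]='j', prepend. Next row=LF[4]=2
  step 11: row=2, L[2]='l', prepend. Next row=LF[2]=10
  step 12: row=10, L[10]='k', prepend. Next row=LF[10]=7
  step 13: row=7, L[7]='l', prepend. Next row=LF[7]=11
  step 14: row=11, L[11]='l', prepend. Next row=LF[11]=13
Reversed output: llkljjjlljjjl$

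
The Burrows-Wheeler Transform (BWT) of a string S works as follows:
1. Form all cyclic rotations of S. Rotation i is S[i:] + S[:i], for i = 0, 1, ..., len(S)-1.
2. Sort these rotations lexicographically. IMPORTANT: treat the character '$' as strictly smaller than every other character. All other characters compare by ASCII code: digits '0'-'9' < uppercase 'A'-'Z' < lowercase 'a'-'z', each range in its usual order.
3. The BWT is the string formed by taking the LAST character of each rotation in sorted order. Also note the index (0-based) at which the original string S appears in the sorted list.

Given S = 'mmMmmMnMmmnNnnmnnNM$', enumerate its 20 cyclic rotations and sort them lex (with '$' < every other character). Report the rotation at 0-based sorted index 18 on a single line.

Answer: nnNM$mmMmmMnMmmnNnnm

Derivation:
All 20 rotations (rotation i = S[i:]+S[:i]):
  rot[0] = mmMmmMnMmmnNnnmnnNM$
  rot[1] = mMmmMnMmmnNnnmnnNM$m
  rot[2] = MmmMnMmmnNnnmnnNM$mm
  rot[3] = mmMnMmmnNnnmnnNM$mmM
  rot[4] = mMnMmmnNnnmnnNM$mmMm
  rot[5] = MnMmmnNnnmnnNM$mmMmm
  rot[6] = nMmmnNnnmnnNM$mmMmmM
  rot[7] = MmmnNnnmnnNM$mmMmmMn
  rot[8] = mmnNnnmnnNM$mmMmmMnM
  rot[9] = mnNnnmnnNM$mmMmmMnMm
  rot[10] = nNnnmnnNM$mmMmmMnMmm
  rot[11] = NnnmnnNM$mmMmmMnMmmn
  rot[12] = nnmnnNM$mmMmmMnMmmnN
  rot[13] = nmnnNM$mmMmmMnMmmnNn
  rot[14] = mnnNM$mmMmmMnMmmnNnn
  rot[15] = nnNM$mmMmmMnMmmnNnnm
  rot[16] = nNM$mmMmmMnMmmnNnnmn
  rot[17] = NM$mmMmmMnMmmnNnnmnn
  rot[18] = M$mmMmmMnMmmnNnnmnnN
  rot[19] = $mmMmmMnMmmnNnnmnnNM
Sorted (with $ < everything):
  sorted[0] = $mmMmmMnMmmnNnnmnnNM
  sorted[1] = M$mmMmmMnMmmnNnnmnnN
  sorted[2] = MmmMnMmmnNnnmnnNM$mm
  sorted[3] = MmmnNnnmnnNM$mmMmmMn
  sorted[4] = MnMmmnNnnmnnNM$mmMmm
  sorted[5] = NM$mmMmmMnMmmnNnnmnn
  sorted[6] = NnnmnnNM$mmMmmMnMmmn
  sorted[7] = mMmmMnMmmnNnnmnnNM$m
  sorted[8] = mMnMmmnNnnmnnNM$mmMm
  sorted[9] = mmMmmMnMmmnNnnmnnNM$
  sorted[10] = mmMnMmmnNnnmnnNM$mmM
  sorted[11] = mmnNnnmnnNM$mmMmmMnM
  sorted[12] = mnNnnmnnNM$mmMmmMnMm
  sorted[13] = mnnNM$mmMmmMnMmmnNnn
  sorted[14] = nMmmnNnnmnnNM$mmMmmM
  sorted[15] = nNM$mmMmmMnMmmnNnnmn
  sorted[16] = nNnnmnnNM$mmMmmMnMmm
  sorted[17] = nmnnNM$mmMmmMnMmmnNn
  sorted[18] = nnNM$mmMmmMnMmmnNnnm
  sorted[19] = nnmnnNM$mmMmmMnMmmnN
sorted[18] = nnNM$mmMmmMnMmmnNnnm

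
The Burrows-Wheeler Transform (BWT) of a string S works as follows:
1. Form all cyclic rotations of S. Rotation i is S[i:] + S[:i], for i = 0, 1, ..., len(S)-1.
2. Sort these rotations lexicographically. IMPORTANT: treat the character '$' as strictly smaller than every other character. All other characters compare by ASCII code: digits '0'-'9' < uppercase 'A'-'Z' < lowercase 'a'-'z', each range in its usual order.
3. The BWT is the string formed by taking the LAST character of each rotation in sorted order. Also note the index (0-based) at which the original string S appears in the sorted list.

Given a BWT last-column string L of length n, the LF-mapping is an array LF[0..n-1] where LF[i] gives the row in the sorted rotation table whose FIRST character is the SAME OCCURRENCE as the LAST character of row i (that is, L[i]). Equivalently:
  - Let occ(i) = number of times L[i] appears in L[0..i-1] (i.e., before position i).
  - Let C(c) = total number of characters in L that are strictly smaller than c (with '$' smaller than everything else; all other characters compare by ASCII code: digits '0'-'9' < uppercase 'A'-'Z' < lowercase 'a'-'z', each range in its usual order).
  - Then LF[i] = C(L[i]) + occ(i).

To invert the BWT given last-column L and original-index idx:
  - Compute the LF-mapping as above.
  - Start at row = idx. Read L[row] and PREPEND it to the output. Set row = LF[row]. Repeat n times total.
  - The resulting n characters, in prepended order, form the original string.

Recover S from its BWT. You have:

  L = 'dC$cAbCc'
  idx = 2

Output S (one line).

Answer: CAbcCcd$

Derivation:
LF mapping: 7 2 0 5 1 4 3 6
Walk LF starting at row 2, prepending L[row]:
  step 1: row=2, L[2]='$', prepend. Next row=LF[2]=0
  step 2: row=0, L[0]='d', prepend. Next row=LF[0]=7
  step 3: row=7, L[7]='c', prepend. Next row=LF[7]=6
  step 4: row=6, L[6]='C', prepend. Next row=LF[6]=3
  step 5: row=3, L[3]='c', prepend. Next row=LF[3]=5
  step 6: row=5, L[5]='b', prepend. Next row=LF[5]=4
  step 7: row=4, L[4]='A', prepend. Next row=LF[4]=1
  step 8: row=1, L[1]='C', prepend. Next row=LF[1]=2
Reversed output: CAbcCcd$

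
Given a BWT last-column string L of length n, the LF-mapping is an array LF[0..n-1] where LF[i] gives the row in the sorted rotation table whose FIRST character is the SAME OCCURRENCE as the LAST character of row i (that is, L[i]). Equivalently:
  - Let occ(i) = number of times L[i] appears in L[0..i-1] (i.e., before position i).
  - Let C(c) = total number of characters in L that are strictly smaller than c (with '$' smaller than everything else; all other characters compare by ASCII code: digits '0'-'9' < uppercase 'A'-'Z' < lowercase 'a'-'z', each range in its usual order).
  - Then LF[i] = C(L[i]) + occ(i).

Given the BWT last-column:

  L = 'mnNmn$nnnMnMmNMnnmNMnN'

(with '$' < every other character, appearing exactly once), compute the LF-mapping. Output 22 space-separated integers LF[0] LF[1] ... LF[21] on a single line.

Char counts: '$':1, 'M':4, 'N':4, 'm':4, 'n':9
C (first-col start): C('$')=0, C('M')=1, C('N')=5, C('m')=9, C('n')=13
L[0]='m': occ=0, LF[0]=C('m')+0=9+0=9
L[1]='n': occ=0, LF[1]=C('n')+0=13+0=13
L[2]='N': occ=0, LF[2]=C('N')+0=5+0=5
L[3]='m': occ=1, LF[3]=C('m')+1=9+1=10
L[4]='n': occ=1, LF[4]=C('n')+1=13+1=14
L[5]='$': occ=0, LF[5]=C('$')+0=0+0=0
L[6]='n': occ=2, LF[6]=C('n')+2=13+2=15
L[7]='n': occ=3, LF[7]=C('n')+3=13+3=16
L[8]='n': occ=4, LF[8]=C('n')+4=13+4=17
L[9]='M': occ=0, LF[9]=C('M')+0=1+0=1
L[10]='n': occ=5, LF[10]=C('n')+5=13+5=18
L[11]='M': occ=1, LF[11]=C('M')+1=1+1=2
L[12]='m': occ=2, LF[12]=C('m')+2=9+2=11
L[13]='N': occ=1, LF[13]=C('N')+1=5+1=6
L[14]='M': occ=2, LF[14]=C('M')+2=1+2=3
L[15]='n': occ=6, LF[15]=C('n')+6=13+6=19
L[16]='n': occ=7, LF[16]=C('n')+7=13+7=20
L[17]='m': occ=3, LF[17]=C('m')+3=9+3=12
L[18]='N': occ=2, LF[18]=C('N')+2=5+2=7
L[19]='M': occ=3, LF[19]=C('M')+3=1+3=4
L[20]='n': occ=8, LF[20]=C('n')+8=13+8=21
L[21]='N': occ=3, LF[21]=C('N')+3=5+3=8

Answer: 9 13 5 10 14 0 15 16 17 1 18 2 11 6 3 19 20 12 7 4 21 8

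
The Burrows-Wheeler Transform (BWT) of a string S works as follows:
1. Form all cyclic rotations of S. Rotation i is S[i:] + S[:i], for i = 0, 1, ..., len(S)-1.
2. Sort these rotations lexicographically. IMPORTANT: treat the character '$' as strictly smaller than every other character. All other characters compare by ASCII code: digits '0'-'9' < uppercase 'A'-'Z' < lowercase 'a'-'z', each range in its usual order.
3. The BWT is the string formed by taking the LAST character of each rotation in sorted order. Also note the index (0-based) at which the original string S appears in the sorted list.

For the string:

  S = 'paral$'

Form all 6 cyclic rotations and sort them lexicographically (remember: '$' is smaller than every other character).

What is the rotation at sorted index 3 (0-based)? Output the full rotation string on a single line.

Answer: l$para

Derivation:
All 6 rotations (rotation i = S[i:]+S[:i]):
  rot[0] = paral$
  rot[1] = aral$p
  rot[2] = ral$pa
  rot[3] = al$par
  rot[4] = l$para
  rot[5] = $paral
Sorted (with $ < everything):
  sorted[0] = $paral
  sorted[1] = al$par
  sorted[2] = aral$p
  sorted[3] = l$para
  sorted[4] = paral$
  sorted[5] = ral$pa
sorted[3] = l$para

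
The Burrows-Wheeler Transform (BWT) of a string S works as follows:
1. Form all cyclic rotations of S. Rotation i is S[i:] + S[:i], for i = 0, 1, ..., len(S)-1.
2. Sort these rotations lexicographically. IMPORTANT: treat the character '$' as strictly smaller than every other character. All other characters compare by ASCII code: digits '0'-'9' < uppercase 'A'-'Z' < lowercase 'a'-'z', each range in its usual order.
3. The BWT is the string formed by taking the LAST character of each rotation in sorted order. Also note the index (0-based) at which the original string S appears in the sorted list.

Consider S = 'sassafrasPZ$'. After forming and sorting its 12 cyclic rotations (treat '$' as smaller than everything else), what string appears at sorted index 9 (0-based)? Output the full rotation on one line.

All 12 rotations (rotation i = S[i:]+S[:i]):
  rot[0] = sassafrasPZ$
  rot[1] = assafrasPZ$s
  rot[2] = ssafrasPZ$sa
  rot[3] = safrasPZ$sas
  rot[4] = afrasPZ$sass
  rot[5] = frasPZ$sassa
  rot[6] = rasPZ$sassaf
  rot[7] = asPZ$sassafr
  rot[8] = sPZ$sassafra
  rot[9] = PZ$sassafras
  rot[10] = Z$sassafrasP
  rot[11] = $sassafrasPZ
Sorted (with $ < everything):
  sorted[0] = $sassafrasPZ
  sorted[1] = PZ$sassafras
  sorted[2] = Z$sassafrasP
  sorted[3] = afrasPZ$sass
  sorted[4] = asPZ$sassafr
  sorted[5] = assafrasPZ$s
  sorted[6] = frasPZ$sassa
  sorted[7] = rasPZ$sassaf
  sorted[8] = sPZ$sassafra
  sorted[9] = safrasPZ$sas
  sorted[10] = sassafrasPZ$
  sorted[11] = ssafrasPZ$sa
sorted[9] = safrasPZ$sas

Answer: safrasPZ$sas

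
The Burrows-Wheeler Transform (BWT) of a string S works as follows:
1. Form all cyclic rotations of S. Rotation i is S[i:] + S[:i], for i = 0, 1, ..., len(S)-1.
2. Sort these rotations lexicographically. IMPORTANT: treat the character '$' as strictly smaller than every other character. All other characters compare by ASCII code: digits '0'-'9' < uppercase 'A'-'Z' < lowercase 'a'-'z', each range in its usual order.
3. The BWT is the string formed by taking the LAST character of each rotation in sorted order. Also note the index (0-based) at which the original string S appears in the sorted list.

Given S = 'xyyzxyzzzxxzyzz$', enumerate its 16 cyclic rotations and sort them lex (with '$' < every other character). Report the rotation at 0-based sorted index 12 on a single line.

All 16 rotations (rotation i = S[i:]+S[:i]):
  rot[0] = xyyzxyzzzxxzyzz$
  rot[1] = yyzxyzzzxxzyzz$x
  rot[2] = yzxyzzzxxzyzz$xy
  rot[3] = zxyzzzxxzyzz$xyy
  rot[4] = xyzzzxxzyzz$xyyz
  rot[5] = yzzzxxzyzz$xyyzx
  rot[6] = zzzxxzyzz$xyyzxy
  rot[7] = zzxxzyzz$xyyzxyz
  rot[8] = zxxzyzz$xyyzxyzz
  rot[9] = xxzyzz$xyyzxyzzz
  rot[10] = xzyzz$xyyzxyzzzx
  rot[11] = zyzz$xyyzxyzzzxx
  rot[12] = yzz$xyyzxyzzzxxz
  rot[13] = zz$xyyzxyzzzxxzy
  rot[14] = z$xyyzxyzzzxxzyz
  rot[15] = $xyyzxyzzzxxzyzz
Sorted (with $ < everything):
  sorted[0] = $xyyzxyzzzxxzyzz
  sorted[1] = xxzyzz$xyyzxyzzz
  sorted[2] = xyyzxyzzzxxzyzz$
  sorted[3] = xyzzzxxzyzz$xyyz
  sorted[4] = xzyzz$xyyzxyzzzx
  sorted[5] = yyzxyzzzxxzyzz$x
  sorted[6] = yzxyzzzxxzyzz$xy
  sorted[7] = yzz$xyyzxyzzzxxz
  sorted[8] = yzzzxxzyzz$xyyzx
  sorted[9] = z$xyyzxyzzzxxzyz
  sorted[10] = zxxzyzz$xyyzxyzz
  sorted[11] = zxyzzzxxzyzz$xyy
  sorted[12] = zyzz$xyyzxyzzzxx
  sorted[13] = zz$xyyzxyzzzxxzy
  sorted[14] = zzxxzyzz$xyyzxyz
  sorted[15] = zzzxxzyzz$xyyzxy
sorted[12] = zyzz$xyyzxyzzzxx

Answer: zyzz$xyyzxyzzzxx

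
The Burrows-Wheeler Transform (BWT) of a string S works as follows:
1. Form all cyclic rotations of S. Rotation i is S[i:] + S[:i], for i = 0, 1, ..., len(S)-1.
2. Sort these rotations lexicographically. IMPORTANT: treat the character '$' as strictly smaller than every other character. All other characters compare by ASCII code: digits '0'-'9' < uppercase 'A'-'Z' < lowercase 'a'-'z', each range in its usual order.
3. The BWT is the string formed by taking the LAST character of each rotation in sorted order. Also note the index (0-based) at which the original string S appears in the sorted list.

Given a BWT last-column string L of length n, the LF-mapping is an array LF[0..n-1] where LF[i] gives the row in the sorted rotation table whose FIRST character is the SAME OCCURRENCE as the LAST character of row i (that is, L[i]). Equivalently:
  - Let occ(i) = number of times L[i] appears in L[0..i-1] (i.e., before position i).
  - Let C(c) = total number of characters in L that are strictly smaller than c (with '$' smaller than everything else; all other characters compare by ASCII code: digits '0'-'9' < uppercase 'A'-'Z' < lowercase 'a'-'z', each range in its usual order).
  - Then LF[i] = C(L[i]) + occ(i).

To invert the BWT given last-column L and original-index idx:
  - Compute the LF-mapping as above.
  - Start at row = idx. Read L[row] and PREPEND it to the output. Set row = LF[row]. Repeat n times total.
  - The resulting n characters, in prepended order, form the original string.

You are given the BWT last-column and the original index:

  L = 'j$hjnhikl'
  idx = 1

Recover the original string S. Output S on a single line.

LF mapping: 4 0 1 5 8 2 3 6 7
Walk LF starting at row 1, prepending L[row]:
  step 1: row=1, L[1]='$', prepend. Next row=LF[1]=0
  step 2: row=0, L[0]='j', prepend. Next row=LF[0]=4
  step 3: row=4, L[4]='n', prepend. Next row=LF[4]=8
  step 4: row=8, L[8]='l', prepend. Next row=LF[8]=7
  step 5: row=7, L[7]='k', prepend. Next row=LF[7]=6
  step 6: row=6, L[6]='i', prepend. Next row=LF[6]=3
  step 7: row=3, L[3]='j', prepend. Next row=LF[3]=5
  step 8: row=5, L[5]='h', prepend. Next row=LF[5]=2
  step 9: row=2, L[2]='h', prepend. Next row=LF[2]=1
Reversed output: hhjiklnj$

Answer: hhjiklnj$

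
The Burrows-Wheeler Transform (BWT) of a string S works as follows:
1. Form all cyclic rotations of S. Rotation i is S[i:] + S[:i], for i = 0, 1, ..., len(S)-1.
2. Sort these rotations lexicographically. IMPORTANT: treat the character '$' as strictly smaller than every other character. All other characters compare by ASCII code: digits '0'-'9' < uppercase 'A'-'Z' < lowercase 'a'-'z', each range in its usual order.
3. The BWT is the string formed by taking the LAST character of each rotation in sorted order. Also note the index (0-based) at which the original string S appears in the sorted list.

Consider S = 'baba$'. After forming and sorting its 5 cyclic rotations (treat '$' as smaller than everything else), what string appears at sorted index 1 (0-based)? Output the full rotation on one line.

All 5 rotations (rotation i = S[i:]+S[:i]):
  rot[0] = baba$
  rot[1] = aba$b
  rot[2] = ba$ba
  rot[3] = a$bab
  rot[4] = $baba
Sorted (with $ < everything):
  sorted[0] = $baba
  sorted[1] = a$bab
  sorted[2] = aba$b
  sorted[3] = ba$ba
  sorted[4] = baba$
sorted[1] = a$bab

Answer: a$bab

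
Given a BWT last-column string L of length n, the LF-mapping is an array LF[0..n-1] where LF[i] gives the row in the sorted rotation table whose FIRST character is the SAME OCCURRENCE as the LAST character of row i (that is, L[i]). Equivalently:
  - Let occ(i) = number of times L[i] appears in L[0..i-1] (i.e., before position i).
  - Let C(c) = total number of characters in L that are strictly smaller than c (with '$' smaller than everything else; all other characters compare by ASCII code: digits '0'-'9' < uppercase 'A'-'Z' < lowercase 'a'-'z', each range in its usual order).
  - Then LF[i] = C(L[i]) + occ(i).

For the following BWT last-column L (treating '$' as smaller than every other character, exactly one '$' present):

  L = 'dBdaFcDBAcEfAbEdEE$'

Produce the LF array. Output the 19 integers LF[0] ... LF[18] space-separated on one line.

Answer: 15 3 16 11 10 13 5 4 1 14 6 18 2 12 7 17 8 9 0

Derivation:
Char counts: '$':1, 'A':2, 'B':2, 'D':1, 'E':4, 'F':1, 'a':1, 'b':1, 'c':2, 'd':3, 'f':1
C (first-col start): C('$')=0, C('A')=1, C('B')=3, C('D')=5, C('E')=6, C('F')=10, C('a')=11, C('b')=12, C('c')=13, C('d')=15, C('f')=18
L[0]='d': occ=0, LF[0]=C('d')+0=15+0=15
L[1]='B': occ=0, LF[1]=C('B')+0=3+0=3
L[2]='d': occ=1, LF[2]=C('d')+1=15+1=16
L[3]='a': occ=0, LF[3]=C('a')+0=11+0=11
L[4]='F': occ=0, LF[4]=C('F')+0=10+0=10
L[5]='c': occ=0, LF[5]=C('c')+0=13+0=13
L[6]='D': occ=0, LF[6]=C('D')+0=5+0=5
L[7]='B': occ=1, LF[7]=C('B')+1=3+1=4
L[8]='A': occ=0, LF[8]=C('A')+0=1+0=1
L[9]='c': occ=1, LF[9]=C('c')+1=13+1=14
L[10]='E': occ=0, LF[10]=C('E')+0=6+0=6
L[11]='f': occ=0, LF[11]=C('f')+0=18+0=18
L[12]='A': occ=1, LF[12]=C('A')+1=1+1=2
L[13]='b': occ=0, LF[13]=C('b')+0=12+0=12
L[14]='E': occ=1, LF[14]=C('E')+1=6+1=7
L[15]='d': occ=2, LF[15]=C('d')+2=15+2=17
L[16]='E': occ=2, LF[16]=C('E')+2=6+2=8
L[17]='E': occ=3, LF[17]=C('E')+3=6+3=9
L[18]='$': occ=0, LF[18]=C('$')+0=0+0=0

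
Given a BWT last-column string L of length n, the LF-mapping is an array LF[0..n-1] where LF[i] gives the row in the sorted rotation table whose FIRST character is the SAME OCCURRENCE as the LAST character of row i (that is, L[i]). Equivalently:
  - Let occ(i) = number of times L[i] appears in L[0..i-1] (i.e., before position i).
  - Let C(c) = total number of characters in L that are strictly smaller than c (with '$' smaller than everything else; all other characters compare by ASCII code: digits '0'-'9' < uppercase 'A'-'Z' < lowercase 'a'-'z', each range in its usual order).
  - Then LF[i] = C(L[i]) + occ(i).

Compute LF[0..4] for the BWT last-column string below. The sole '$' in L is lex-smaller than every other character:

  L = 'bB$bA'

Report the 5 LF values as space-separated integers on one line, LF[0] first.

Answer: 3 2 0 4 1

Derivation:
Char counts: '$':1, 'A':1, 'B':1, 'b':2
C (first-col start): C('$')=0, C('A')=1, C('B')=2, C('b')=3
L[0]='b': occ=0, LF[0]=C('b')+0=3+0=3
L[1]='B': occ=0, LF[1]=C('B')+0=2+0=2
L[2]='$': occ=0, LF[2]=C('$')+0=0+0=0
L[3]='b': occ=1, LF[3]=C('b')+1=3+1=4
L[4]='A': occ=0, LF[4]=C('A')+0=1+0=1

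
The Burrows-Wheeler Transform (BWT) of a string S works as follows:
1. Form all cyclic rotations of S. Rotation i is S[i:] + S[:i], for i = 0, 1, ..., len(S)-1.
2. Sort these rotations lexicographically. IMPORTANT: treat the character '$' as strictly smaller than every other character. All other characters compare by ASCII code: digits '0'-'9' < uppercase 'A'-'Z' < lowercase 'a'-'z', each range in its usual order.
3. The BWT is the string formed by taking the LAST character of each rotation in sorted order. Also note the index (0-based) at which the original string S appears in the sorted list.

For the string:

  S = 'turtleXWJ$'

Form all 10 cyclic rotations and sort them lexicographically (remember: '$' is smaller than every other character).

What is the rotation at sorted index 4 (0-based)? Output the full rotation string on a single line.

Answer: eXWJ$turtl

Derivation:
All 10 rotations (rotation i = S[i:]+S[:i]):
  rot[0] = turtleXWJ$
  rot[1] = urtleXWJ$t
  rot[2] = rtleXWJ$tu
  rot[3] = tleXWJ$tur
  rot[4] = leXWJ$turt
  rot[5] = eXWJ$turtl
  rot[6] = XWJ$turtle
  rot[7] = WJ$turtleX
  rot[8] = J$turtleXW
  rot[9] = $turtleXWJ
Sorted (with $ < everything):
  sorted[0] = $turtleXWJ
  sorted[1] = J$turtleXW
  sorted[2] = WJ$turtleX
  sorted[3] = XWJ$turtle
  sorted[4] = eXWJ$turtl
  sorted[5] = leXWJ$turt
  sorted[6] = rtleXWJ$tu
  sorted[7] = tleXWJ$tur
  sorted[8] = turtleXWJ$
  sorted[9] = urtleXWJ$t
sorted[4] = eXWJ$turtl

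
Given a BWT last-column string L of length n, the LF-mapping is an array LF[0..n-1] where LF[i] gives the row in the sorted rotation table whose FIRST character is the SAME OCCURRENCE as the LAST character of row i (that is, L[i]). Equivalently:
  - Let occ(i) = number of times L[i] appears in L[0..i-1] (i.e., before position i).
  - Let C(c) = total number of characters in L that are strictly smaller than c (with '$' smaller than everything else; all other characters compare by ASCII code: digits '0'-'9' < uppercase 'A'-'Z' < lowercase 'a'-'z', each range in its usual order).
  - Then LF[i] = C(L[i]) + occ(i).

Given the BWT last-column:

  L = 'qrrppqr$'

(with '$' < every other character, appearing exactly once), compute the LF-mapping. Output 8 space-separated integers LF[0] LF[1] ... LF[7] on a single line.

Char counts: '$':1, 'p':2, 'q':2, 'r':3
C (first-col start): C('$')=0, C('p')=1, C('q')=3, C('r')=5
L[0]='q': occ=0, LF[0]=C('q')+0=3+0=3
L[1]='r': occ=0, LF[1]=C('r')+0=5+0=5
L[2]='r': occ=1, LF[2]=C('r')+1=5+1=6
L[3]='p': occ=0, LF[3]=C('p')+0=1+0=1
L[4]='p': occ=1, LF[4]=C('p')+1=1+1=2
L[5]='q': occ=1, LF[5]=C('q')+1=3+1=4
L[6]='r': occ=2, LF[6]=C('r')+2=5+2=7
L[7]='$': occ=0, LF[7]=C('$')+0=0+0=0

Answer: 3 5 6 1 2 4 7 0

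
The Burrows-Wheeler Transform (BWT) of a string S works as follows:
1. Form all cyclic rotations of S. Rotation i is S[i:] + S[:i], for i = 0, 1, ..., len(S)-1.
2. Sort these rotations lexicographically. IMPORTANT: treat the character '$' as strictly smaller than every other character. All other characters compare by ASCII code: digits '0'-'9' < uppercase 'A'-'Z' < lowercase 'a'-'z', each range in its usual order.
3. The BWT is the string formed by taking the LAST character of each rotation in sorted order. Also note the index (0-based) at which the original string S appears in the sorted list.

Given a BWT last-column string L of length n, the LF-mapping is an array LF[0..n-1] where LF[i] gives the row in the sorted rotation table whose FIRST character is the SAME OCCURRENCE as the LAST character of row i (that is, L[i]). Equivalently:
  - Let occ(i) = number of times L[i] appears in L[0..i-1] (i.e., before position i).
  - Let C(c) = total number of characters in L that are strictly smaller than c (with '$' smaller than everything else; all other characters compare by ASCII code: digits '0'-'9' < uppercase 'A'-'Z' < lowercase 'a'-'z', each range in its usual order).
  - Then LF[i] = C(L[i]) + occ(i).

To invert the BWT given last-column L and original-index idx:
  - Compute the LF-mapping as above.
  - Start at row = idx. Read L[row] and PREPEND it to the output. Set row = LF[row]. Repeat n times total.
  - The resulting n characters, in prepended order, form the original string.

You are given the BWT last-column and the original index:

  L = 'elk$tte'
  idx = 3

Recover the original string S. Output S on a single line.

Answer: kettle$

Derivation:
LF mapping: 1 4 3 0 5 6 2
Walk LF starting at row 3, prepending L[row]:
  step 1: row=3, L[3]='$', prepend. Next row=LF[3]=0
  step 2: row=0, L[0]='e', prepend. Next row=LF[0]=1
  step 3: row=1, L[1]='l', prepend. Next row=LF[1]=4
  step 4: row=4, L[4]='t', prepend. Next row=LF[4]=5
  step 5: row=5, L[5]='t', prepend. Next row=LF[5]=6
  step 6: row=6, L[6]='e', prepend. Next row=LF[6]=2
  step 7: row=2, L[2]='k', prepend. Next row=LF[2]=3
Reversed output: kettle$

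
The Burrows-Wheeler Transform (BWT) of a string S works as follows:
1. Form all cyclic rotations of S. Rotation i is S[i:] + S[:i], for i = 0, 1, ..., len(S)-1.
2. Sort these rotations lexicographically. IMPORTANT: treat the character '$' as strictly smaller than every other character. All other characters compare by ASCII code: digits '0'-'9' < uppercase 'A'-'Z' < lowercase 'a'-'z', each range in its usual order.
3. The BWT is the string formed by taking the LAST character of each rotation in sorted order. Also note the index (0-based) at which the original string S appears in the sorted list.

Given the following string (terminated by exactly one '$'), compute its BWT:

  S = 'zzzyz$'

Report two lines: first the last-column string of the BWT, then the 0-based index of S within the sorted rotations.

All 6 rotations (rotation i = S[i:]+S[:i]):
  rot[0] = zzzyz$
  rot[1] = zzyz$z
  rot[2] = zyz$zz
  rot[3] = yz$zzz
  rot[4] = z$zzzy
  rot[5] = $zzzyz
Sorted (with $ < everything):
  sorted[0] = $zzzyz  (last char: 'z')
  sorted[1] = yz$zzz  (last char: 'z')
  sorted[2] = z$zzzy  (last char: 'y')
  sorted[3] = zyz$zz  (last char: 'z')
  sorted[4] = zzyz$z  (last char: 'z')
  sorted[5] = zzzyz$  (last char: '$')
Last column: zzyzz$
Original string S is at sorted index 5

Answer: zzyzz$
5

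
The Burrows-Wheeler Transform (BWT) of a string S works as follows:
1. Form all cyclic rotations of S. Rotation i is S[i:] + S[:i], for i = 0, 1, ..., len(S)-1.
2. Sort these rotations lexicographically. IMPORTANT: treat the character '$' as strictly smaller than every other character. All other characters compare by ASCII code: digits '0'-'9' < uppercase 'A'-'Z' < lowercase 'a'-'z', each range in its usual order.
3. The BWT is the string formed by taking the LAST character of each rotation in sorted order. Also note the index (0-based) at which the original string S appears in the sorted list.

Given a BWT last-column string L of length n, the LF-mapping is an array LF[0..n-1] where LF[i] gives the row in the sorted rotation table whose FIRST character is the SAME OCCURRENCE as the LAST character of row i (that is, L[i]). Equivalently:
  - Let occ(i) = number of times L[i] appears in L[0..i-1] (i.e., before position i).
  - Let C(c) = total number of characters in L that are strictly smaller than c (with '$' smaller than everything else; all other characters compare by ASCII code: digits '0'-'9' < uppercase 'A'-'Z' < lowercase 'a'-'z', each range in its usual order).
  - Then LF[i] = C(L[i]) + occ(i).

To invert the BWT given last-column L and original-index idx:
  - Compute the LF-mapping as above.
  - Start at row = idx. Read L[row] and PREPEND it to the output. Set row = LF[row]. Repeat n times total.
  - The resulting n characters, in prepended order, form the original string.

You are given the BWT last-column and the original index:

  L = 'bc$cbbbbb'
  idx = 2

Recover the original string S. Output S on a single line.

Answer: bbbcbbcb$

Derivation:
LF mapping: 1 7 0 8 2 3 4 5 6
Walk LF starting at row 2, prepending L[row]:
  step 1: row=2, L[2]='$', prepend. Next row=LF[2]=0
  step 2: row=0, L[0]='b', prepend. Next row=LF[0]=1
  step 3: row=1, L[1]='c', prepend. Next row=LF[1]=7
  step 4: row=7, L[7]='b', prepend. Next row=LF[7]=5
  step 5: row=5, L[5]='b', prepend. Next row=LF[5]=3
  step 6: row=3, L[3]='c', prepend. Next row=LF[3]=8
  step 7: row=8, L[8]='b', prepend. Next row=LF[8]=6
  step 8: row=6, L[6]='b', prepend. Next row=LF[6]=4
  step 9: row=4, L[4]='b', prepend. Next row=LF[4]=2
Reversed output: bbbcbbcb$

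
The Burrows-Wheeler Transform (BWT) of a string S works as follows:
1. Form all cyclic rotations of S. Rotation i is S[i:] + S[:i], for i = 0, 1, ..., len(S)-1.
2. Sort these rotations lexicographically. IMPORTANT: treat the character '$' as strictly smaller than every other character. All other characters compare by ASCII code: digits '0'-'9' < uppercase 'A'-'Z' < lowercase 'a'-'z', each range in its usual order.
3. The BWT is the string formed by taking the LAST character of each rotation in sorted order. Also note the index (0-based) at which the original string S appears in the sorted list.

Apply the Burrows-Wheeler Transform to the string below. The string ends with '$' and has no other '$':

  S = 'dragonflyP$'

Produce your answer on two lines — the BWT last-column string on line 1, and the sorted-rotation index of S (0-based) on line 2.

All 11 rotations (rotation i = S[i:]+S[:i]):
  rot[0] = dragonflyP$
  rot[1] = ragonflyP$d
  rot[2] = agonflyP$dr
  rot[3] = gonflyP$dra
  rot[4] = onflyP$drag
  rot[5] = nflyP$drago
  rot[6] = flyP$dragon
  rot[7] = lyP$dragonf
  rot[8] = yP$dragonfl
  rot[9] = P$dragonfly
  rot[10] = $dragonflyP
Sorted (with $ < everything):
  sorted[0] = $dragonflyP  (last char: 'P')
  sorted[1] = P$dragonfly  (last char: 'y')
  sorted[2] = agonflyP$dr  (last char: 'r')
  sorted[3] = dragonflyP$  (last char: '$')
  sorted[4] = flyP$dragon  (last char: 'n')
  sorted[5] = gonflyP$dra  (last char: 'a')
  sorted[6] = lyP$dragonf  (last char: 'f')
  sorted[7] = nflyP$drago  (last char: 'o')
  sorted[8] = onflyP$drag  (last char: 'g')
  sorted[9] = ragonflyP$d  (last char: 'd')
  sorted[10] = yP$dragonfl  (last char: 'l')
Last column: Pyr$nafogdl
Original string S is at sorted index 3

Answer: Pyr$nafogdl
3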